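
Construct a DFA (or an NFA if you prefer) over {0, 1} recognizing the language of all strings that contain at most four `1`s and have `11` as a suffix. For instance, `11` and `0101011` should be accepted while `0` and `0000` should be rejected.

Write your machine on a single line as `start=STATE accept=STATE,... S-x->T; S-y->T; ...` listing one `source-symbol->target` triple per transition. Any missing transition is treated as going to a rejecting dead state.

start=s0; accept=s3,s6,s9; s0-0->s0; s0-1->s1; s1-0->s2; s1-1->s3; s2-0->s2; s2-1->s4; s3-0->s5; s3-1->s6; s4-0->s5; s4-1->s6; s5-0->s5; s5-1->s7; s6-0->s8; s6-1->s9; s7-0->s8; s7-1->s9; s8-0->s8; s8-1->s10; s9-0->s11; s9-1->s12; s10-0->s11; s10-1->s12; s11-0->s11; s11-1->s13; s12-0->s14; s12-1->s12; s13-0->s14; s13-1->s12; s14-0->s14; s14-1->s13

Build one automaton per condition and run them in lockstep. The first has 6 states tracking the count of `1`s, saturating at 5; the second has 3 states tracking how much of the suffix `11` has currently been matched. A product state is a pair (one from each), accepting exactly when both do.
15 states suffice.
          0    1  
>  s0     s0   s1 
   s1     s2   s3 
   s2     s2   s4 
 * s3     s5   s6 
   s4     s5   s6 
   s5     s5   s7 
 * s6     s8   s9 
   s7     s8   s9 
   s8     s8  s10 
 * s9    s11  s12 
   s10   s11  s12 
   s11   s11  s13 
   s12   s14  s12 
   s13   s14  s12 
   s14   s14  s13 
(> = start, * = accepting)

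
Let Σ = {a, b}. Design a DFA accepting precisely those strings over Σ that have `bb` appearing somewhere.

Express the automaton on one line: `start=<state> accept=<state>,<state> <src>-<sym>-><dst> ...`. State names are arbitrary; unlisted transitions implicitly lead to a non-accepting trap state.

start=q0 accept=q2 q0-a->q0 q0-b->q1 q1-a->q0 q1-b->q2 q2-a->q2 q2-b->q2

States q0..q1 record the length of the longest prefix of `bb` that matches the current input suffix. Reaching q2 means `bb` has been seen, and we stay there forever. Accept from q2.
With 3 states:
        a   b  
>  q0   q0  q1 
   q1   q0  q2 
 * q2   q2  q2 
(> = start, * = accepting)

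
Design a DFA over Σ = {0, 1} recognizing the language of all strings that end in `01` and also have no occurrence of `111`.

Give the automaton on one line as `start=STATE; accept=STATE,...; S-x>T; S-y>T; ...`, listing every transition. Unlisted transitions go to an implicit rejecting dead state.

Handle the two conditions separately and then intersect. One (3 states) tracks how much of the suffix `01` has currently been matched; the other (4 states) tracks partial matches of the forbidden pattern `111`. Each combined state is a pair, one component from each; accept when both components accept. Minimizing collapses redundant product states.
        0   1  
>  q0   q1  q2 
   q1   q1  q3 
   q2   q1  q4 
 * q3   q1  q4 
   q4   q1  q5 
   q5   q5  q5 
(> = start, * = accepting)

start=q0; accept=q3; q0-0>q1; q0-1>q2; q1-0>q1; q1-1>q3; q2-0>q1; q2-1>q4; q3-0>q1; q3-1>q4; q4-0>q1; q4-1>q5; q5-0>q5; q5-1>q5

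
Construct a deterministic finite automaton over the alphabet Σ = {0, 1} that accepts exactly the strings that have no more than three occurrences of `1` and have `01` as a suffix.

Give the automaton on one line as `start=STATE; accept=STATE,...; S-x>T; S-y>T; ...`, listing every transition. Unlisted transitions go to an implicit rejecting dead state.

start=s0; accept=s3,s6,s9; s0-0>s1; s0-1>s2; s1-0>s1; s1-1>s3; s2-0>s4; s2-1>s5; s3-0>s4; s3-1>s5; s4-0>s4; s4-1>s6; s5-0>s7; s5-1>s8; s6-0>s7; s6-1>s8; s7-0>s7; s7-1>s9; s8-0>s8; s8-1>s8; s9-0>s8; s9-1>s8

Build one automaton per condition and run them in lockstep. The first has 5 states tracking the count of `1`s, saturating at 4; the second has 3 states tracking how much of the suffix `01` has currently been matched. A product state is a pair (one from each), accepting exactly when both do. After merging equivalent states the machine shrinks.
10 states suffice.
        0   1  
>  s0   s1  s2 
   s1   s1  s3 
   s2   s4  s5 
 * s3   s4  s5 
   s4   s4  s6 
   s5   s7  s8 
 * s6   s7  s8 
   s7   s7  s9 
   s8   s8  s8 
 * s9   s8  s8 
(> = start, * = accepting)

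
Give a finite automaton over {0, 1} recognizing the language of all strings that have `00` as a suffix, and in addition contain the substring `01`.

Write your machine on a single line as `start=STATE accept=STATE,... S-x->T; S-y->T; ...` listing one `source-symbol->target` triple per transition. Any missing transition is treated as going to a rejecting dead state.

start=S0; accept=S4; S0-0->S1; S0-1->S0; S1-0->S1; S1-1->S2; S2-0->S3; S2-1->S2; S3-0->S4; S3-1->S2; S4-0->S4; S4-1->S2

Run two small machines in parallel and take their product. The first has 3 states tracking how much of the suffix `00` has currently been matched; the second has 3 states tracking whether and how much of `01` has been seen. A product state is a pair (one from each), accepting exactly when both do. After merging equivalent states the machine shrinks.
With 5 states:
        0   1  
>  S0   S1  S0 
   S1   S1  S2 
   S2   S3  S2 
   S3   S4  S2 
 * S4   S4  S2 
(> = start, * = accepting)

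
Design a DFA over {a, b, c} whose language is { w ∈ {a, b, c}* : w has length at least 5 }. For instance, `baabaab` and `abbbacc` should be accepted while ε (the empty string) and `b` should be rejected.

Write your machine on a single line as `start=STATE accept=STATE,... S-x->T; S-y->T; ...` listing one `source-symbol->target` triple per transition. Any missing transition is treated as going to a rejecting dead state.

start=s0; accept=s5,s6; s0-a->s1; s0-b->s1; s0-c->s1; s1-a->s2; s1-b->s2; s1-c->s2; s2-a->s3; s2-b->s3; s2-c->s3; s3-a->s4; s3-b->s4; s3-c->s4; s4-a->s5; s4-b->s5; s4-c->s5; s5-a->s6; s5-b->s6; s5-c->s6; s6-a->s6; s6-b->s6; s6-c->s6

Count input length up to 6: every symbol moves from s0 toward s6, which means 'more than 5' and absorbs. Accept from {s5, s6}.
        a   b   c  
>  s0   s1  s1  s1 
   s1   s2  s2  s2 
   s2   s3  s3  s3 
   s3   s4  s4  s4 
   s4   s5  s5  s5 
 * s5   s6  s6  s6 
 * s6   s6  s6  s6 
(> = start, * = accepting)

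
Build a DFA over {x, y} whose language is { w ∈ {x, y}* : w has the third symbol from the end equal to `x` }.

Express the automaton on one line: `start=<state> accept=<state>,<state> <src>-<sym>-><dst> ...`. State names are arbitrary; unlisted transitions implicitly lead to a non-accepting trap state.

A DFA must remember the last 3 symbols (since which symbol is third-to-last isn't known until the input ends). Use one state per possible window of the last ≤3 symbols; accept from those whose window starts with `x`.
          x    y  
>  q0     q1   q2 
   q1     q3   q4 
   q2     q5   q6 
   q3     q7   q8 
   q4     q9  q10 
   q5    q11  q12 
   q6    q13  q14 
 * q7     q7   q8 
 * q8     q9  q10 
 * q9    q11  q12 
 * q10   q13  q14 
   q11    q7   q8 
   q12    q9  q10 
   q13   q11  q12 
   q14   q13  q14 
(> = start, * = accepting)

start=q0 accept=q7,q8,q9,q10 q0-x->q1 q0-y->q2 q1-x->q3 q1-y->q4 q2-x->q5 q2-y->q6 q3-x->q7 q3-y->q8 q4-x->q9 q4-y->q10 q5-x->q11 q5-y->q12 q6-x->q13 q6-y->q14 q7-x->q7 q7-y->q8 q8-x->q9 q8-y->q10 q9-x->q11 q9-y->q12 q10-x->q13 q10-y->q14 q11-x->q7 q11-y->q8 q12-x->q9 q12-y->q10 q13-x->q11 q13-y->q12 q14-x->q13 q14-y->q14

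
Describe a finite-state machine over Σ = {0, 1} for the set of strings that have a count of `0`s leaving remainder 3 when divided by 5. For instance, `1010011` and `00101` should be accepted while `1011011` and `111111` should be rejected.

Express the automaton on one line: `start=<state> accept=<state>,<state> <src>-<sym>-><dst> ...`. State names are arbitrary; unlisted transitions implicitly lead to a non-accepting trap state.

start=s0 accept=s3 s0-0->s1 s0-1->s0 s1-0->s2 s1-1->s1 s2-0->s3 s2-1->s2 s3-0->s4 s3-1->s3 s4-0->s0 s4-1->s4

Keep the running count of `0`s modulo 5: each `0` advances along the cycle s0 → s1 → s2 → s3 → s4 → s0 while other symbols loop. Accept at s3.
A 5-state machine:
        0   1  
>  s0   s1  s0 
   s1   s2  s1 
   s2   s3  s2 
 * s3   s4  s3 
   s4   s0  s4 
(> = start, * = accepting)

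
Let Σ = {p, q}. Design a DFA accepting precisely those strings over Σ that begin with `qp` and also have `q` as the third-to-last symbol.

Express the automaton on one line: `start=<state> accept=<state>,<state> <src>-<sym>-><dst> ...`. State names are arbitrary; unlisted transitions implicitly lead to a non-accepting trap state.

start=A accept=E,F,J,K A-p->B A-q->C B-p->B B-q->B C-p->D C-q->B D-p->E D-q->F E-p->G E-q->H F-p->D F-q->I G-p->G G-q->H H-p->D H-q->I I-p->J I-q->K J-p->E J-q->F K-p->J K-q->K

Handle the two conditions separately and then intersect. One (4 states) tracks whether the input so far still matches the prefix `qp`; the other (15 states) tracks the last 3 symbols read. Each combined state is a pair, one component from each; accept when both components accept. Equivalent product states are then merged.
With 11 states:
       p  q 
>  A   B  C 
   B   B  B 
   C   D  B 
   D   E  F 
 * E   G  H 
 * F   D  I 
   G   G  H 
   H   D  I 
   I   J  K 
 * J   E  F 
 * K   J  K 
(> = start, * = accepting)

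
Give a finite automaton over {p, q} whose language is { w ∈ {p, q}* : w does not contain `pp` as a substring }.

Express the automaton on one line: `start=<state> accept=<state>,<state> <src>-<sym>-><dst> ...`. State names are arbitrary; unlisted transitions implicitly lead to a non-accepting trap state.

start=A accept=A,B A-p->B A-q->A B-p->C B-q->A C-p->C C-q->C

Track partial matches of the forbidden pattern `pp`. State C is a dead state reached once `pp` has occurred; every other state accepts. A means no part of `pp` is currently matched.
With 3 states:
       p  q 
>* A   B  A 
 * B   C  A 
   C   C  C 
(> = start, * = accepting)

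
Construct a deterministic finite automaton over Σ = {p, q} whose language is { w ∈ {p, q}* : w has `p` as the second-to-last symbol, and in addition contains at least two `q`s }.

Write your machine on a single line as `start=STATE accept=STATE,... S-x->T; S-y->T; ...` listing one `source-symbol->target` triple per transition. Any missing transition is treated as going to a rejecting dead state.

start=S0; accept=S8,S11,S12,S14; S0-p->S1; S0-q->S2; S1-p->S3; S1-q->S4; S2-p->S5; S2-q->S6; S3-p->S3; S3-q->S4; S4-p->S5; S4-q->S6; S5-p->S7; S5-q->S8; S6-p->S9; S6-q->S10; S7-p->S7; S7-q->S8; S8-p->S9; S8-q->S10; S9-p->S11; S9-q->S12; S10-p->S13; S10-q->S10; S11-p->S11; S11-q->S12; S12-p->S13; S12-q->S10; S13-p->S14; S13-q->S12; S14-p->S14; S14-q->S12

Run two small machines in parallel and take their product. The first has 7 states tracking the last 2 symbols read; the second has 4 states tracking the count of `q`s, saturating at 3. A product state is a pair (one from each), accepting exactly when both do.
A 15-state machine:
          p    q  
>  S0     S1   S2 
   S1     S3   S4 
   S2     S5   S6 
   S3     S3   S4 
   S4     S5   S6 
   S5     S7   S8 
   S6     S9  S10 
   S7     S7   S8 
 * S8     S9  S10 
   S9    S11  S12 
   S10   S13  S10 
 * S11   S11  S12 
 * S12   S13  S10 
   S13   S14  S12 
 * S14   S14  S12 
(> = start, * = accepting)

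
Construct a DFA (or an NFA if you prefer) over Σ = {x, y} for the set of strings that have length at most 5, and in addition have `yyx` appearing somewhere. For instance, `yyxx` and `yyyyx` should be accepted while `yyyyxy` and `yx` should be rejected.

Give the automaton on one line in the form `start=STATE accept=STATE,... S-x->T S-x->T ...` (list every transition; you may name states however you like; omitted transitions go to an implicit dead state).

Build one automaton per condition and run them in lockstep. The first has 7 states tracking the input length, saturating at 6; the second has 4 states tracking whether and how much of `yyx` has been seen. A product state is a pair (one from each), accepting exactly when both do. Minimizing collapses redundant product states.
A 13-state machine:
          x    y  
>  S0     S1   S2 
   S1     S3   S4 
   S2     S3   S5 
   S3     S6   S7 
   S4     S6   S8 
   S5     S9   S8 
   S6     S6   S6 
   S7     S6  S10 
   S8    S11  S10 
 * S9    S11  S11 
   S10   S12   S6 
 * S11   S12  S12 
 * S12    S6   S6 
(> = start, * = accepting)

start=S0 accept=S9,S11,S12 S0-x->S1 S0-y->S2 S1-x->S3 S1-y->S4 S2-x->S3 S2-y->S5 S3-x->S6 S3-y->S7 S4-x->S6 S4-y->S8 S5-x->S9 S5-y->S8 S6-x->S6 S6-y->S6 S7-x->S6 S7-y->S10 S8-x->S11 S8-y->S10 S9-x->S11 S9-y->S11 S10-x->S12 S10-y->S6 S11-x->S12 S11-y->S12 S12-x->S6 S12-y->S6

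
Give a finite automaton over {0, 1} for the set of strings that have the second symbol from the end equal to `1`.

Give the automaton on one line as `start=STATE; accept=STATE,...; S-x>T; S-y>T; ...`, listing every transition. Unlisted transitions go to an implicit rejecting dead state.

start=q0; accept=q5,q6; q0-0>q1; q0-1>q2; q1-0>q3; q1-1>q4; q2-0>q5; q2-1>q6; q3-0>q3; q3-1>q4; q4-0>q5; q4-1>q6; q5-0>q3; q5-1>q4; q6-0>q5; q6-1>q6

A DFA must remember the last 2 symbols (since which symbol is second-to-last isn't known until the input ends). Use one state per possible window of the last ≤2 symbols; accept from those whose window starts with `1`.
        0   1  
>  q0   q1  q2 
   q1   q3  q4 
   q2   q5  q6 
   q3   q3  q4 
   q4   q5  q6 
 * q5   q3  q4 
 * q6   q5  q6 
(> = start, * = accepting)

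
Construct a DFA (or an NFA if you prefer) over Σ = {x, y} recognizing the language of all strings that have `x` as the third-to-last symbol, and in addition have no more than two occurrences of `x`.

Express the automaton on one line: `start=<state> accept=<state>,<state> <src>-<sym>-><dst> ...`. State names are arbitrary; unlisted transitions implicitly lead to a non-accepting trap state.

start=q0 accept=q5,q6,q7,q8 q0-x->q1 q0-y->q0 q1-x->q2 q1-y->q3 q2-x->q4 q2-y->q5 q3-x->q6 q3-y->q7 q4-x->q4 q4-y->q4 q5-x->q4 q5-y->q8 q6-x->q4 q6-y->q9 q7-x->q10 q7-y->q11 q8-x->q4 q8-y->q4 q9-x->q4 q9-y->q8 q10-x->q4 q10-y->q9 q11-x->q10 q11-y->q11

Build one automaton per condition and run them in lockstep. The first has 15 states tracking the last 3 symbols read; the second has 4 states tracking the count of `x`s, saturating at 3. A product state is a pair (one from each), accepting exactly when both do. After merging equivalent states the machine shrinks.
12 states suffice.
          x    y  
>  q0     q1   q0 
   q1     q2   q3 
   q2     q4   q5 
   q3     q6   q7 
   q4     q4   q4 
 * q5     q4   q8 
 * q6     q4   q9 
 * q7    q10  q11 
 * q8     q4   q4 
   q9     q4   q8 
   q10    q4   q9 
   q11   q10  q11 
(> = start, * = accepting)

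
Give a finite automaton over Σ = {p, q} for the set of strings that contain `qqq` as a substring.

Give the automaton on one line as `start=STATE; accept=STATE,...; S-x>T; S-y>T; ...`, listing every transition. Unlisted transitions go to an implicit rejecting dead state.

States s0..s2 record the length of the longest prefix of `qqq` that matches the current input suffix. Reaching s3 means `qqq` has been seen, and we stay there forever. Accept from s3.
A 4-state machine:
        p   q  
>  s0   s0  s1 
   s1   s0  s2 
   s2   s0  s3 
 * s3   s3  s3 
(> = start, * = accepting)

start=s0; accept=s3; s0-p>s0; s0-q>s1; s1-p>s0; s1-q>s2; s2-p>s0; s2-q>s3; s3-p>s3; s3-q>s3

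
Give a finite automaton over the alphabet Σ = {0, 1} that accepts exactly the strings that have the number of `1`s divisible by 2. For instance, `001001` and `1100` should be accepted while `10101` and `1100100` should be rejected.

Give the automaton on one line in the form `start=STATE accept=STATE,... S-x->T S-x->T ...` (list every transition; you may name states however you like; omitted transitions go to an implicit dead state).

Keep the running count of `1`s modulo 2: each `1` advances along the cycle A → B → A while other symbols loop. Accept at A.
       0  1 
>* A   A  B 
   B   B  A 
(> = start, * = accepting)

start=A accept=A A-0->A A-1->B B-0->B B-1->A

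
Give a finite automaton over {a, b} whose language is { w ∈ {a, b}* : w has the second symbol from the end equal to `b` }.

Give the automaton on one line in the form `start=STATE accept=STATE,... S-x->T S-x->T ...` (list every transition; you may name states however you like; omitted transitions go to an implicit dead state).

Because acceptance depends on a position counted from the end, the machine has to buffer the most recent 2 symbols. Make each state the string of the last up-to-2 symbols read; on input `x` shift the window left and append `x`. Accept when the buffered window has length 2 and begins with `b`.
7 states suffice.
        a   b  
>  s0   s1  s2 
   s1   s3  s4 
   s2   s5  s6 
   s3   s3  s4 
   s4   s5  s6 
 * s5   s3  s4 
 * s6   s5  s6 
(> = start, * = accepting)

start=s0 accept=s5,s6 s0-a->s1 s0-b->s2 s1-a->s3 s1-b->s4 s2-a->s5 s2-b->s6 s3-a->s3 s3-b->s4 s4-a->s5 s4-b->s6 s5-a->s3 s5-b->s4 s6-a->s5 s6-b->s6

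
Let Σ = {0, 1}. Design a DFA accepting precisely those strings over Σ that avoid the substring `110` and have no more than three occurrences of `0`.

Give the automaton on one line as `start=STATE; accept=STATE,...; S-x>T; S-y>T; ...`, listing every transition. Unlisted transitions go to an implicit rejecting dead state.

start=q0; accept=q0,q1,q2,q3,q4,q5,q6; q0-0>q1; q0-1>q2; q1-0>q3; q1-1>q4; q2-0>q1; q2-1>q5; q3-0>q5; q3-1>q6; q4-0>q3; q4-1>q5; q5-0>q7; q5-1>q5; q6-0>q5; q6-1>q5; q7-0>q7; q7-1>q7

Run two small machines in parallel and take their product. One (4 states) tracks partial matches of the forbidden pattern `110`; the other (5 states) tracks the count of `0`s, saturating at 4. Each combined state is a pair, one component from each; accept when both components accept. After merging equivalent states the machine shrinks.
An 8-state machine:
        0   1  
>* q0   q1  q2 
 * q1   q3  q4 
 * q2   q1  q5 
 * q3   q5  q6 
 * q4   q3  q5 
 * q5   q7  q5 
 * q6   q5  q5 
   q7   q7  q7 
(> = start, * = accepting)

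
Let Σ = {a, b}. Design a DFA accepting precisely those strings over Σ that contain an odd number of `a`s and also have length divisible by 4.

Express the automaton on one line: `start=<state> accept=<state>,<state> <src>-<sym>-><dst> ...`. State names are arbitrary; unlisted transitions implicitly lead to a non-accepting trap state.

start=S0 accept=S7 S0-a->S1 S0-b->S2 S1-a->S3 S1-b->S4 S2-a->S4 S2-b->S3 S3-a->S5 S3-b->S6 S4-a->S6 S4-b->S5 S5-a->S0 S5-b->S7 S6-a->S7 S6-b->S0 S7-a->S2 S7-b->S1

Build one automaton per condition and run them in lockstep. One (2 states) tracks the count of `a`s modulo 2; the other (4 states) tracks the input length modulo 4. Each combined state is a pair, one component from each; accept when both components accept.
        a   b  
>  S0   S1  S2 
   S1   S3  S4 
   S2   S4  S3 
   S3   S5  S6 
   S4   S6  S5 
   S5   S0  S7 
   S6   S7  S0 
 * S7   S2  S1 
(> = start, * = accepting)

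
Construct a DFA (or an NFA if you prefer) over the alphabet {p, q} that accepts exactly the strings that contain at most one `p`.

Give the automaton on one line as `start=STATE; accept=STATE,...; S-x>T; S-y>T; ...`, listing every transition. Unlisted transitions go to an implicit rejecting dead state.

Count `p`s, saturating at 2: state A means no `p` yet, B means one `p` seen, C means more than one. Each `p` increments (capped at C); other symbols loop. Accept from {A, B}.
A 3-state machine:
       p  q 
>* A   B  A 
 * B   C  B 
   C   C  C 
(> = start, * = accepting)

start=A; accept=A,B; A-p>B; A-q>A; B-p>C; B-q>B; C-p>C; C-q>C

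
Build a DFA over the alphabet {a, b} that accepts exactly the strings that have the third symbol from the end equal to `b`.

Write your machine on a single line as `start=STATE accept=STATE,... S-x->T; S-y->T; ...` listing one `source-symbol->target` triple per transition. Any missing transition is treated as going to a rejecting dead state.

start=s0; accept=s11,s12,s13,s14; s0-a->s1; s0-b->s2; s1-a->s3; s1-b->s4; s2-a->s5; s2-b->s6; s3-a->s7; s3-b->s8; s4-a->s9; s4-b->s10; s5-a->s11; s5-b->s12; s6-a->s13; s6-b->s14; s7-a->s7; s7-b->s8; s8-a->s9; s8-b->s10; s9-a->s11; s9-b->s12; s10-a->s13; s10-b->s14; s11-a->s7; s11-b->s8; s12-a->s9; s12-b->s10; s13-a->s11; s13-b->s12; s14-a->s13; s14-b->s14

Because acceptance depends on a position counted from the end, the machine has to buffer the most recent 3 symbols. Make each state the string of the last up-to-3 symbols read; on input `x` shift the window left and append `x`. Accept when the buffered window has length 3 and begins with `b`.
A 15-state machine:
          a    b  
>  s0     s1   s2 
   s1     s3   s4 
   s2     s5   s6 
   s3     s7   s8 
   s4     s9  s10 
   s5    s11  s12 
   s6    s13  s14 
   s7     s7   s8 
   s8     s9  s10 
   s9    s11  s12 
   s10   s13  s14 
 * s11    s7   s8 
 * s12    s9  s10 
 * s13   s11  s12 
 * s14   s13  s14 
(> = start, * = accepting)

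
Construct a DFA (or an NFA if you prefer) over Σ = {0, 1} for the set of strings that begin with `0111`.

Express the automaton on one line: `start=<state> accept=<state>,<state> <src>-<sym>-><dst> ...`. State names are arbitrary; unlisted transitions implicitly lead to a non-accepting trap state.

Walk along `0111` while the input agrees: from s0 take `0` to s1, and so on. Any deviation drops to the rejecting sink s5. Once s4 is reached the prefix is confirmed and every continuation is accepted.
6 states suffice.
        0   1  
>  s0   s1  s5 
   s1   s5  s2 
   s2   s5  s3 
   s3   s5  s4 
 * s4   s4  s4 
   s5   s5  s5 
(> = start, * = accepting)

start=s0 accept=s4 s0-0->s1 s0-1->s5 s1-0->s5 s1-1->s2 s2-0->s5 s2-1->s3 s3-0->s5 s3-1->s4 s4-0->s4 s4-1->s4 s5-0->s5 s5-1->s5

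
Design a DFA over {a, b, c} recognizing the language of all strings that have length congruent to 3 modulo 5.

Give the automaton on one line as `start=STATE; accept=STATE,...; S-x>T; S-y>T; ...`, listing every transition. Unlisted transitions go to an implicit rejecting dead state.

start=s0; accept=s3; s0-a>s1; s0-b>s1; s0-c>s1; s1-a>s2; s1-b>s2; s1-c>s2; s2-a>s3; s2-b>s3; s2-c>s3; s3-a>s4; s3-b>s4; s3-c>s4; s4-a>s0; s4-b>s0; s4-c>s0

Only the length mod 5 matters, so use a 5-cycle: from any state, every input symbol moves to the next state, wrapping s4 back to s0. Mark s3 accepting.
With 5 states:
        a   b   c  
>  s0   s1  s1  s1 
   s1   s2  s2  s2 
   s2   s3  s3  s3 
 * s3   s4  s4  s4 
   s4   s0  s0  s0 
(> = start, * = accepting)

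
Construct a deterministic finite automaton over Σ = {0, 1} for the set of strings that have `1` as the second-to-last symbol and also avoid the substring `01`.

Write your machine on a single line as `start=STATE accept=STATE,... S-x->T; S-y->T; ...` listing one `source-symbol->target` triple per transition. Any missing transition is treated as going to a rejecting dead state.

Run two small machines in parallel and take their product. One (7 states) tracks the last 2 symbols read; the other (3 states) tracks partial matches of the forbidden pattern `01`. Each combined state is a pair, one component from each; accept when both components accept.
A 10-state machine:
        0   1  
>  S0   S1  S2 
   S1   S3  S4 
   S2   S5  S6 
   S3   S3  S4 
   S4   S7  S8 
 * S5   S3  S4 
 * S6   S5  S6 
   S7   S9  S4 
   S8   S7  S8 
   S9   S9  S4 
(> = start, * = accepting)

start=S0; accept=S5,S6; S0-0->S1; S0-1->S2; S1-0->S3; S1-1->S4; S2-0->S5; S2-1->S6; S3-0->S3; S3-1->S4; S4-0->S7; S4-1->S8; S5-0->S3; S5-1->S4; S6-0->S5; S6-1->S6; S7-0->S9; S7-1->S4; S8-0->S7; S8-1->S8; S9-0->S9; S9-1->S4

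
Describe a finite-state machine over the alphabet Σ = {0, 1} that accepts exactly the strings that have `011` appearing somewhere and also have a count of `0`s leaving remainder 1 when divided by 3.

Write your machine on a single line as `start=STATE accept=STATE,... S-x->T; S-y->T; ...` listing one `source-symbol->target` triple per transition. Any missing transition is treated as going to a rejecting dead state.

Run two small machines in parallel and take their product. One (4 states) tracks whether and how much of `011` has been seen; the other (3 states) tracks the count of `0`s modulo 3. Each combined state is a pair, one component from each; accept when both components accept.
With 10 states:
        0   1  
>  S0   S1  S0 
   S1   S2  S3 
   S2   S4  S5 
   S3   S2  S6 
   S4   S1  S7 
   S5   S4  S8 
 * S6   S8  S6 
   S7   S1  S9 
   S8   S9  S8 
   S9   S6  S9 
(> = start, * = accepting)

start=S0; accept=S6; S0-0->S1; S0-1->S0; S1-0->S2; S1-1->S3; S2-0->S4; S2-1->S5; S3-0->S2; S3-1->S6; S4-0->S1; S4-1->S7; S5-0->S4; S5-1->S8; S6-0->S8; S6-1->S6; S7-0->S1; S7-1->S9; S8-0->S9; S8-1->S8; S9-0->S6; S9-1->S9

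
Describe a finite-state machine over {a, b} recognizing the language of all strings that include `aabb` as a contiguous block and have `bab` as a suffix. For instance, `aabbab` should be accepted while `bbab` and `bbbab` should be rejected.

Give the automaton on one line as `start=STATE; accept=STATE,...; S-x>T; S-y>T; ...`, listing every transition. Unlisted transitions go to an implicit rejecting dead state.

Build one automaton per condition and run them in lockstep. One (5 states) tracks whether and how much of `aabb` has been seen; the other (4 states) tracks how much of the suffix `bab` has currently been matched. Each combined state is a pair, one component from each; accept when both components accept.
          a    b  
>  q0     q1   q2 
   q1     q3   q2 
   q2     q4   q2 
   q3     q3   q5 
   q4     q3   q6 
   q5     q4   q7 
   q6     q4   q2 
   q7     q8   q7 
   q8     q9  q10 
   q9     q9   q7 
 * q10    q8   q7 
(> = start, * = accepting)

start=q0; accept=q10; q0-a>q1; q0-b>q2; q1-a>q3; q1-b>q2; q2-a>q4; q2-b>q2; q3-a>q3; q3-b>q5; q4-a>q3; q4-b>q6; q5-a>q4; q5-b>q7; q6-a>q4; q6-b>q2; q7-a>q8; q7-b>q7; q8-a>q9; q8-b>q10; q9-a>q9; q9-b>q7; q10-a>q8; q10-b>q7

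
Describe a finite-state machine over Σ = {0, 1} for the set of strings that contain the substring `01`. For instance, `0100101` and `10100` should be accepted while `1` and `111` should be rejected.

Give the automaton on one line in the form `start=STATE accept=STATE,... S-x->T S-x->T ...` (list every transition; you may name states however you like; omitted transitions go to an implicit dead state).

start=S0 accept=S2 S0-0->S1 S0-1->S0 S1-0->S1 S1-1->S2 S2-0->S2 S2-1->S2

States S0..S1 record the length of the longest prefix of `01` that matches the current input suffix. Reaching S2 means `01` has been seen, and we stay there forever. Accept from S2.
A 3-state machine:
        0   1  
>  S0   S1  S0 
   S1   S1  S2 
 * S2   S2  S2 
(> = start, * = accepting)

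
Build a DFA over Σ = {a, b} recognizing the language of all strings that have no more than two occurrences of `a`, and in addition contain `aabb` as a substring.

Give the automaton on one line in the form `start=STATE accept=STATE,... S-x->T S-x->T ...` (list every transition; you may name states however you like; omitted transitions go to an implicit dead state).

start=S0 accept=S9 S0-a->S1 S0-b->S0 S1-a->S2 S1-b->S3 S2-a->S4 S2-b->S5 S3-a->S6 S3-b->S3 S4-a->S4 S4-b->S7 S5-a->S8 S5-b->S9 S6-a->S4 S6-b->S10 S7-a->S8 S7-b->S11 S8-a->S4 S8-b->S12 S9-a->S11 S9-b->S9 S10-a->S8 S10-b->S10 S11-a->S11 S11-b->S11 S12-a->S8 S12-b->S12

Build one automaton per condition and run them in lockstep. The first has 4 states tracking the count of `a`s, saturating at 3; the second has 5 states tracking whether and how much of `aabb` has been seen. A product state is a pair (one from each), accepting exactly when both do.
A 13-state machine:
          a    b  
>  S0     S1   S0 
   S1     S2   S3 
   S2     S4   S5 
   S3     S6   S3 
   S4     S4   S7 
   S5     S8   S9 
   S6     S4  S10 
   S7     S8  S11 
   S8     S4  S12 
 * S9    S11   S9 
   S10    S8  S10 
   S11   S11  S11 
   S12    S8  S12 
(> = start, * = accepting)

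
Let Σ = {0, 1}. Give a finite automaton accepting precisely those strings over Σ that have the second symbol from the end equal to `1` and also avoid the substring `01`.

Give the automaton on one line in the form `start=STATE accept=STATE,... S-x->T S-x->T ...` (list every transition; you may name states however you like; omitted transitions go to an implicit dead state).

Build one automaton per condition and run them in lockstep. The first has 7 states tracking the last 2 symbols read; the second has 3 states tracking partial matches of the forbidden pattern `01`. A product state is a pair (one from each), accepting exactly when both do. Equivalent product states are then merged.
5 states suffice.
        0   1  
>  q0   q1  q2 
   q1   q1  q1 
   q2   q3  q4 
 * q3   q1  q1 
 * q4   q3  q4 
(> = start, * = accepting)

start=q0 accept=q3,q4 q0-0->q1 q0-1->q2 q1-0->q1 q1-1->q1 q2-0->q3 q2-1->q4 q3-0->q1 q3-1->q1 q4-0->q3 q4-1->q4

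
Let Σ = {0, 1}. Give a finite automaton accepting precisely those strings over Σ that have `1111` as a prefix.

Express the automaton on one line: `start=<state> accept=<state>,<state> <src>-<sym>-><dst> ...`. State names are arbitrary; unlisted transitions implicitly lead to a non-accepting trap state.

start=q0 accept=q4 q0-0->q5 q0-1->q1 q1-0->q5 q1-1->q2 q2-0->q5 q2-1->q3 q3-0->q5 q3-1->q4 q4-0->q4 q4-1->q4 q5-0->q5 q5-1->q5

Check the first 4 symbols one by one: q0 through q3 record how many have matched `1111` so far; any wrong symbol goes to the dead state q5. After all 4 match we enter the accepting sink q4.
        0   1  
>  q0   q5  q1 
   q1   q5  q2 
   q2   q5  q3 
   q3   q5  q4 
 * q4   q4  q4 
   q5   q5  q5 
(> = start, * = accepting)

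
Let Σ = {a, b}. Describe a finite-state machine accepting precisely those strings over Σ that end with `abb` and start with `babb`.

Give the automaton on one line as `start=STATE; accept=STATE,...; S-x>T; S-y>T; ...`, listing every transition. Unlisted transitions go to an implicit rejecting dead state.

Run two small machines in parallel and take their product. The first has 4 states tracking how much of the suffix `abb` has currently been matched; the second has 6 states tracking whether the input so far still matches the prefix `babb`. A product state is a pair (one from each), accepting exactly when both do.
12 states suffice.
          a    b  
>  q0     q1   q2 
   q1     q1   q3 
   q2     q4   q5 
   q3     q1   q6 
   q4     q1   q7 
   q5     q1   q5 
   q6     q1   q5 
   q7     q1   q8 
 * q8     q9  q10 
   q9     q9  q11 
   q10    q9  q10 
   q11    q9   q8 
(> = start, * = accepting)

start=q0; accept=q8; q0-a>q1; q0-b>q2; q1-a>q1; q1-b>q3; q2-a>q4; q2-b>q5; q3-a>q1; q3-b>q6; q4-a>q1; q4-b>q7; q5-a>q1; q5-b>q5; q6-a>q1; q6-b>q5; q7-a>q1; q7-b>q8; q8-a>q9; q8-b>q10; q9-a>q9; q9-b>q11; q10-a>q9; q10-b>q10; q11-a>q9; q11-b>q8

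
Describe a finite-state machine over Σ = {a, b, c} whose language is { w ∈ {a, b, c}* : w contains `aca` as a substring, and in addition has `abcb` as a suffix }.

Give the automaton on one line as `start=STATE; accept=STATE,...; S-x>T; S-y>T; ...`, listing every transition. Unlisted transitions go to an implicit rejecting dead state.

Build one automaton per condition and run them in lockstep. The first has 4 states tracking whether and how much of `aca` has been seen; the second has 5 states tracking how much of the suffix `abcb` has currently been matched. A product state is a pair (one from each), accepting exactly when both do. Minimizing collapses redundant product states.
        a   b   c  
>  q0   q1  q0  q0 
   q1   q1  q0  q2 
   q2   q3  q0  q0 
   q3   q3  q4  q5 
   q4   q3  q5  q6 
   q5   q3  q5  q5 
   q6   q3  q7  q5 
 * q7   q3  q5  q5 
(> = start, * = accepting)

start=q0; accept=q7; q0-a>q1; q0-b>q0; q0-c>q0; q1-a>q1; q1-b>q0; q1-c>q2; q2-a>q3; q2-b>q0; q2-c>q0; q3-a>q3; q3-b>q4; q3-c>q5; q4-a>q3; q4-b>q5; q4-c>q6; q5-a>q3; q5-b>q5; q5-c>q5; q6-a>q3; q6-b>q7; q6-c>q5; q7-a>q3; q7-b>q5; q7-c>q5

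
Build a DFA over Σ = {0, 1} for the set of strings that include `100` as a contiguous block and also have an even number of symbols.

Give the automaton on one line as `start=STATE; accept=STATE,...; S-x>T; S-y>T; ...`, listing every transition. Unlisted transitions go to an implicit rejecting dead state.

start=s0; accept=s7; s0-0>s1; s0-1>s2; s1-0>s0; s1-1>s3; s2-0>s4; s2-1>s3; s3-0>s5; s3-1>s2; s4-0>s6; s4-1>s2; s5-0>s7; s5-1>s3; s6-0>s7; s6-1>s7; s7-0>s6; s7-1>s6

Handle the two conditions separately and then intersect. One (4 states) tracks whether and how much of `100` has been seen; the other (2 states) tracks the input length modulo 2. Each combined state is a pair, one component from each; accept when both components accept.
        0   1  
>  s0   s1  s2 
   s1   s0  s3 
   s2   s4  s3 
   s3   s5  s2 
   s4   s6  s2 
   s5   s7  s3 
   s6   s7  s7 
 * s7   s6  s6 
(> = start, * = accepting)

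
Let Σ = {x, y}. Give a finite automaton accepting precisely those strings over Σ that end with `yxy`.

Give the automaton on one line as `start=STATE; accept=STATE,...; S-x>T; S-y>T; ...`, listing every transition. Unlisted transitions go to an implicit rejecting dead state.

start=S0; accept=S3; S0-x>S0; S0-y>S1; S1-x>S2; S1-y>S1; S2-x>S0; S2-y>S3; S3-x>S2; S3-y>S1

Remember how much of `yxy` the current input suffix matches. State S0 means no match yet; S1 means the last symbol is `y`; S2 means the last 2 symbols are `yx`; S3 means the last 3 symbols are `yxy`. Only S3 accepts. On a mismatch, fall back to the longest proper suffix that is still a prefix of `yxy`.
4 states suffice.
        x   y  
>  S0   S0  S1 
   S1   S2  S1 
   S2   S0  S3 
 * S3   S2  S1 
(> = start, * = accepting)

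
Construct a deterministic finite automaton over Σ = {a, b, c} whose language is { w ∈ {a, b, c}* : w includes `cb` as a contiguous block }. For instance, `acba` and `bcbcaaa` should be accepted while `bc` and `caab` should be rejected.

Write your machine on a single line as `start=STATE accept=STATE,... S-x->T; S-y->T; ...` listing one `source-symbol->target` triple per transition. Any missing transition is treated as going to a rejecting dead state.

start=q0; accept=q2; q0-a->q0; q0-b->q0; q0-c->q1; q1-a->q0; q1-b->q2; q1-c->q1; q2-a->q2; q2-b->q2; q2-c->q2

States q0..q1 record the length of the longest prefix of `cb` that matches the current input suffix. Reaching q2 means `cb` has been seen, and we stay there forever. Accept from q2.
3 states suffice.
        a   b   c  
>  q0   q0  q0  q1 
   q1   q0  q2  q1 
 * q2   q2  q2  q2 
(> = start, * = accepting)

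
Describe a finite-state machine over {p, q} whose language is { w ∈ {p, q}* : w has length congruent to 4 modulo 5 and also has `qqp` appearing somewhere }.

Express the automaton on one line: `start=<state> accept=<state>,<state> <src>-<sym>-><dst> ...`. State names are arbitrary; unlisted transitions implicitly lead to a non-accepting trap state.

start=s0 accept=s13 s0-p->s1 s0-q->s2 s1-p->s3 s1-q->s4 s2-p->s3 s2-q->s5 s3-p->s6 s3-q->s7 s4-p->s6 s4-q->s8 s5-p->s9 s5-q->s8 s6-p->s10 s6-q->s11 s7-p->s10 s7-q->s12 s8-p->s13 s8-q->s12 s9-p->s13 s9-q->s13 s10-p->s0 s10-q->s14 s11-p->s0 s11-q->s15 s12-p->s16 s12-q->s15 s13-p->s16 s13-q->s16 s14-p->s1 s14-q->s17 s15-p->s18 s15-q->s17 s16-p->s18 s16-q->s18 s17-p->s19 s17-q->s5 s18-p->s19 s18-q->s19 s19-p->s9 s19-q->s9

Handle the two conditions separately and then intersect. One (5 states) tracks the input length modulo 5; the other (4 states) tracks whether and how much of `qqp` has been seen. Each combined state is a pair, one component from each; accept when both components accept.
A 20-state machine:
          p    q  
>  s0     s1   s2 
   s1     s3   s4 
   s2     s3   s5 
   s3     s6   s7 
   s4     s6   s8 
   s5     s9   s8 
   s6    s10  s11 
   s7    s10  s12 
   s8    s13  s12 
   s9    s13  s13 
   s10    s0  s14 
   s11    s0  s15 
   s12   s16  s15 
 * s13   s16  s16 
   s14    s1  s17 
   s15   s18  s17 
   s16   s18  s18 
   s17   s19   s5 
   s18   s19  s19 
   s19    s9   s9 
(> = start, * = accepting)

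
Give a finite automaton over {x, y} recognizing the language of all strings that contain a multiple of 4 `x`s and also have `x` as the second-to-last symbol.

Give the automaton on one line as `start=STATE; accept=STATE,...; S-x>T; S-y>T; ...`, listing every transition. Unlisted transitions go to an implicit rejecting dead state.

start=q0; accept=q4,q6; q0-x>q1; q0-y>q0; q1-x>q2; q1-y>q1; q2-x>q3; q2-y>q2; q3-x>q4; q3-y>q5; q4-x>q1; q4-y>q6; q5-x>q7; q5-y>q5; q6-x>q1; q6-y>q0; q7-x>q1; q7-y>q6

Build one automaton per condition and run them in lockstep. The first has 4 states tracking the count of `x`s modulo 4; the second has 7 states tracking the last 2 symbols read. A product state is a pair (one from each), accepting exactly when both do. Minimizing collapses redundant product states.
With 8 states:
        x   y  
>  q0   q1  q0 
   q1   q2  q1 
   q2   q3  q2 
   q3   q4  q5 
 * q4   q1  q6 
   q5   q7  q5 
 * q6   q1  q0 
   q7   q1  q6 
(> = start, * = accepting)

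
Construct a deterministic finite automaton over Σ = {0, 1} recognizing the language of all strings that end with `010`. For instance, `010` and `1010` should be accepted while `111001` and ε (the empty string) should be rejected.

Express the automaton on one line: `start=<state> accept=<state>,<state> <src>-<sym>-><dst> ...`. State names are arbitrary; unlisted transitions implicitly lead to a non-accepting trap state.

Let each state record the length of the longest suffix of the input read so far that is also a prefix of `010`. s1 means the last symbol is `0`; s2 means the last 2 symbols are `01`; s3 means the last 3 symbols are `010`. Accept only at s3, where the string currently ends in `010`.
With 4 states:
        0   1  
>  s0   s1  s0 
   s1   s1  s2 
   s2   s3  s0 
 * s3   s1  s2 
(> = start, * = accepting)

start=s0 accept=s3 s0-0->s1 s0-1->s0 s1-0->s1 s1-1->s2 s2-0->s3 s2-1->s0 s3-0->s1 s3-1->s2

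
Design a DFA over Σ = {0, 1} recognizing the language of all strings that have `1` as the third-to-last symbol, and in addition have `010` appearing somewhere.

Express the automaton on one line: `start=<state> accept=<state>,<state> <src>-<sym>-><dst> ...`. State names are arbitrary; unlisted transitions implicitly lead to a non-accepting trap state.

start=q0 accept=q15,q16,q20,q21 q0-0->q1 q0-1->q2 q1-0->q3 q1-1->q4 q2-0->q5 q2-1->q6 q3-0->q7 q3-1->q8 q4-0->q9 q4-1->q10 q5-0->q11 q5-1->q12 q6-0->q13 q6-1->q14 q7-0->q7 q7-1->q8 q8-0->q9 q8-1->q10 q9-0->q15 q9-1->q16 q10-0->q13 q10-1->q14 q11-0->q7 q11-1->q8 q12-0->q9 q12-1->q10 q13-0->q11 q13-1->q12 q14-0->q13 q14-1->q14 q15-0->q17 q15-1->q18 q16-0->q9 q16-1->q19 q17-0->q17 q17-1->q18 q18-0->q9 q18-1->q19 q19-0->q20 q19-1->q21 q20-0->q15 q20-1->q16 q21-0->q20 q21-1->q21

Build one automaton per condition and run them in lockstep. One (15 states) tracks the last 3 symbols read; the other (4 states) tracks whether and how much of `010` has been seen. Each combined state is a pair, one component from each; accept when both components accept.
A 22-state machine:
          0    1  
>  q0     q1   q2 
   q1     q3   q4 
   q2     q5   q6 
   q3     q7   q8 
   q4     q9  q10 
   q5    q11  q12 
   q6    q13  q14 
   q7     q7   q8 
   q8     q9  q10 
   q9    q15  q16 
   q10   q13  q14 
   q11    q7   q8 
   q12    q9  q10 
   q13   q11  q12 
   q14   q13  q14 
 * q15   q17  q18 
 * q16    q9  q19 
   q17   q17  q18 
   q18    q9  q19 
   q19   q20  q21 
 * q20   q15  q16 
 * q21   q20  q21 
(> = start, * = accepting)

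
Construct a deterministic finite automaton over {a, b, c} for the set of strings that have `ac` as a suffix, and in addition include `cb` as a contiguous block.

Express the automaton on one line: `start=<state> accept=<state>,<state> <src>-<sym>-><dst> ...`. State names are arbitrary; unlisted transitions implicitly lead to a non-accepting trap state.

Build one automaton per condition and run them in lockstep. The first has 3 states tracking how much of the suffix `ac` has currently been matched; the second has 3 states tracking whether and how much of `cb` has been seen. A product state is a pair (one from each), accepting exactly when both do.
With 7 states:
        a   b   c  
>  q0   q1  q0  q2 
   q1   q1  q0  q3 
   q2   q1  q4  q2 
   q3   q1  q4  q2 
   q4   q5  q4  q4 
   q5   q5  q4  q6 
 * q6   q5  q4  q4 
(> = start, * = accepting)

start=q0 accept=q6 q0-a->q1 q0-b->q0 q0-c->q2 q1-a->q1 q1-b->q0 q1-c->q3 q2-a->q1 q2-b->q4 q2-c->q2 q3-a->q1 q3-b->q4 q3-c->q2 q4-a->q5 q4-b->q4 q4-c->q4 q5-a->q5 q5-b->q4 q5-c->q6 q6-a->q5 q6-b->q4 q6-c->q4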